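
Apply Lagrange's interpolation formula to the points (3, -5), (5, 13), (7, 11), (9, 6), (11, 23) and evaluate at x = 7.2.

Lagrange interpolation formula:
P(x) = Σ yᵢ × Lᵢ(x)
where Lᵢ(x) = Π_{j≠i} (x - xⱼ)/(xᵢ - xⱼ)

L_0(7.2) = (7.2 - 5)/(3 - 5) × (7.2 - 7)/(3 - 7) × (7.2 - 9)/(3 - 9) × (7.2 - 11)/(3 - 11) = 0.007838
L_1(7.2) = (7.2 - 3)/(5 - 3) × (7.2 - 7)/(5 - 7) × (7.2 - 9)/(5 - 9) × (7.2 - 11)/(5 - 11) = -0.059850
L_2(7.2) = (7.2 - 3)/(7 - 3) × (7.2 - 5)/(7 - 5) × (7.2 - 9)/(7 - 9) × (7.2 - 11)/(7 - 11) = 0.987525
L_3(7.2) = (7.2 - 3)/(9 - 3) × (7.2 - 5)/(9 - 5) × (7.2 - 7)/(9 - 7) × (7.2 - 11)/(9 - 11) = 0.073150
L_4(7.2) = (7.2 - 3)/(11 - 3) × (7.2 - 5)/(11 - 5) × (7.2 - 7)/(11 - 7) × (7.2 - 9)/(11 - 9) = -0.008663

P(7.2) = (-5)×L_0(7.2) + 13×L_1(7.2) + 11×L_2(7.2) + 6×L_3(7.2) + 23×L_4(7.2)
P(7.2) = 10.285200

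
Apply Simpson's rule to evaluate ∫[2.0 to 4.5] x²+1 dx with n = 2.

f(x) = x²+1
a = 2.0, b = 4.5, n = 2
h = (b - a)/n = 1.250000

Simpson's rule: (h/3)[f(x₀) + 4f(x₁) + 2f(x₂) + ... + f(xₙ)]

x_0 = 2.0000, f(x_0) = 5.000000, coefficient = 1
x_1 = 3.2500, f(x_1) = 11.562500, coefficient = 4
x_2 = 4.5000, f(x_2) = 21.250000, coefficient = 1

I ≈ (1.250000/3) × 72.500000 = 30.208333
Exact value: 30.208333
Error: 0.000000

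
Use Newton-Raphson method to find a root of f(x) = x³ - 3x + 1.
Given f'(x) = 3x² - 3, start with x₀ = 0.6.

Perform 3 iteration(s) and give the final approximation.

f(x) = x³ - 3x + 1
f'(x) = 3x² - 3
x₀ = 0.6

Newton-Raphson formula: x_{n+1} = x_n - f(x_n)/f'(x_n)

Iteration 1:
  f(0.600000) = -0.584000
  f'(0.600000) = -1.920000
  x_1 = 0.600000 - (-0.584000)/(-1.920000) = 0.295833
Iteration 2:
  f(0.295833) = 0.138391
  f'(0.295833) = -2.737448
  x_2 = 0.295833 - 0.138391/(-2.737448) = 0.346388
Iteration 3:
  f(0.346388) = 0.002397
  f'(0.346388) = -2.640046
  x_3 = 0.346388 - 0.002397/(-2.640046) = 0.347296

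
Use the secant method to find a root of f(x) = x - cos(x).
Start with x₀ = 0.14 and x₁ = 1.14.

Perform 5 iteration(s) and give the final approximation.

f(x) = x - cos(x)
x₀ = 0.14, x₁ = 1.14

Secant formula: x_{n+1} = x_n - f(x_n)(x_n - x_{n-1})/(f(x_n) - f(x_{n-1}))

Iteration 1:
  f(0.140000) = -0.850216
  f(1.140000) = 0.722405
  x_2 = 1.140000 - 0.722405×(1.140000 - 0.140000)/(0.722405 - (-0.850216))
       = 0.680636
Iteration 2:
  f(1.140000) = 0.722405
  f(0.680636) = -0.096536
  x_3 = 0.680636 - (-0.096536)×(0.680636 - 1.140000)/(-0.096536 - 0.722405)
       = 0.734786
Iteration 3:
  f(0.680636) = -0.096536
  f(0.734786) = -0.007189
  x_4 = 0.734786 - (-0.007189)×(0.734786 - 0.680636)/(-0.007189 - (-0.096536))
       = 0.739142
Iteration 4:
  f(0.734786) = -0.007189
  f(0.739142) = 0.000096
  x_5 = 0.739142 - 0.000096×(0.739142 - 0.734786)/(0.000096 - (-0.007189))
       = 0.739085
Iteration 5:
  f(0.739142) = 0.000096
  f(0.739085) = 0.000000
  x_6 = 0.739085 - 0.000000×(0.739085 - 0.739142)/(0.000000 - 0.000096)
       = 0.739085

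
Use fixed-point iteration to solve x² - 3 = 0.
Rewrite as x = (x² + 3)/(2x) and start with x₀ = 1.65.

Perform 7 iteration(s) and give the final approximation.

Equation: x² - 3 = 0
Fixed-point form: x = (x² + 3)/(2x)
x₀ = 1.65

x_1 = g(1.650000) = 1.734091
x_2 = g(1.734091) = 1.732052
x_3 = g(1.732052) = 1.732051
x_4 = g(1.732051) = 1.732051
x_5 = g(1.732051) = 1.732051
x_6 = g(1.732051) = 1.732051
x_7 = g(1.732051) = 1.732051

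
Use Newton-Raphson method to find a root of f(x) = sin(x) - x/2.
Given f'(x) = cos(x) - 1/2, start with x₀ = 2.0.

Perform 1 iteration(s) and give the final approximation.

f(x) = sin(x) - x/2
f'(x) = cos(x) - 1/2
x₀ = 2.0

Newton-Raphson formula: x_{n+1} = x_n - f(x_n)/f'(x_n)

Iteration 1:
  f(2.000000) = -0.090703
  f'(2.000000) = -0.916147
  x_1 = 2.000000 - (-0.090703)/(-0.916147) = 1.900996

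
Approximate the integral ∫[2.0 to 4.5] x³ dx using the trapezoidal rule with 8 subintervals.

f(x) = x³
a = 2.0, b = 4.5, n = 8
h = (b - a)/n = 0.312500

Trapezoidal rule: (h/2)[f(x₀) + 2f(x₁) + 2f(x₂) + ... + f(xₙ)]

x_0 = 2.0000, f(x_0) = 8.000000, coefficient = 1
x_1 = 2.3125, f(x_1) = 12.366455, coefficient = 2
x_2 = 2.6250, f(x_2) = 18.087891, coefficient = 2
x_3 = 2.9375, f(x_3) = 25.347412, coefficient = 2
x_4 = 3.2500, f(x_4) = 34.328125, coefficient = 2
x_5 = 3.5625, f(x_5) = 45.213135, coefficient = 2
x_6 = 3.8750, f(x_6) = 58.185547, coefficient = 2
x_7 = 4.1875, f(x_7) = 73.428467, coefficient = 2
x_8 = 4.5000, f(x_8) = 91.125000, coefficient = 1

I ≈ (0.312500/2) × 633.039062 = 98.912354
Exact value: 98.515625
Error: 0.396729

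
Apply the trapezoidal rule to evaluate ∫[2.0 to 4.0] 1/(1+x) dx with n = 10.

f(x) = 1/(1+x)
a = 2.0, b = 4.0, n = 10
h = (b - a)/n = 0.200000

Trapezoidal rule: (h/2)[f(x₀) + 2f(x₁) + 2f(x₂) + ... + f(xₙ)]

x_0 = 2.0000, f(x_0) = 0.333333, coefficient = 1
x_1 = 2.2000, f(x_1) = 0.312500, coefficient = 2
x_2 = 2.4000, f(x_2) = 0.294118, coefficient = 2
x_3 = 2.6000, f(x_3) = 0.277778, coefficient = 2
x_4 = 2.8000, f(x_4) = 0.263158, coefficient = 2
x_5 = 3.0000, f(x_5) = 0.250000, coefficient = 2
x_6 = 3.2000, f(x_6) = 0.238095, coefficient = 2
x_7 = 3.4000, f(x_7) = 0.227273, coefficient = 2
x_8 = 3.6000, f(x_8) = 0.217391, coefficient = 2
x_9 = 3.8000, f(x_9) = 0.208333, coefficient = 2
x_10 = 4.0000, f(x_10) = 0.200000, coefficient = 1

I ≈ (0.200000/2) × 5.110625 = 0.511063
Exact value: 0.510826
Error: 0.000237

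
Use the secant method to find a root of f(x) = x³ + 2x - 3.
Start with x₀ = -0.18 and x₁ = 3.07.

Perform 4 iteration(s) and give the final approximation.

f(x) = x³ + 2x - 3
x₀ = -0.18, x₁ = 3.07

Secant formula: x_{n+1} = x_n - f(x_n)(x_n - x_{n-1})/(f(x_n) - f(x_{n-1}))

Iteration 1:
  f(-0.180000) = -3.365832
  f(3.070000) = 32.074443
  x_2 = 3.070000 - 32.074443×(3.070000 - (-0.180000))/(32.074443 - (-3.365832))
       = 0.128659
Iteration 2:
  f(3.070000) = 32.074443
  f(0.128659) = -2.740553
  x_3 = 0.128659 - (-2.740553)×(0.128659 - 3.070000)/(-2.740553 - 32.074443)
       = 0.360194
Iteration 3:
  f(0.128659) = -2.740553
  f(0.360194) = -2.232880
  x_4 = 0.360194 - (-2.232880)×(0.360194 - 0.128659)/(-2.232880 - (-2.740553))
       = 1.378549
Iteration 4:
  f(0.360194) = -2.232880
  f(1.378549) = 2.376888
  x_5 = 1.378549 - 2.376888×(1.378549 - 0.360194)/(2.376888 - (-2.232880))
       = 0.853465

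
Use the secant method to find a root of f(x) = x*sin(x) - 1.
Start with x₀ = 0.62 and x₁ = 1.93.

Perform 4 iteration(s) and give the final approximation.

f(x) = x*sin(x) - 1
x₀ = 0.62, x₁ = 1.93

Secant formula: x_{n+1} = x_n - f(x_n)(x_n - x_{n-1})/(f(x_n) - f(x_{n-1}))

Iteration 1:
  f(0.620000) = -0.639758
  f(1.930000) = 0.806822
  x_2 = 1.930000 - 0.806822×(1.930000 - 0.620000)/(0.806822 - (-0.639758))
       = 1.199355
Iteration 2:
  f(1.930000) = 0.806822
  f(1.199355) = 0.117565
  x_3 = 1.199355 - 0.117565×(1.199355 - 1.930000)/(0.117565 - 0.806822)
       = 1.074730
Iteration 3:
  f(1.199355) = 0.117565
  f(1.074730) = -0.054816
  x_4 = 1.074730 - (-0.054816)×(1.074730 - 1.199355)/(-0.054816 - 0.117565)
       = 1.114360
Iteration 4:
  f(1.074730) = -0.054816
  f(1.114360) = 0.000282
  x_5 = 1.114360 - 0.000282×(1.114360 - 1.074730)/(0.000282 - (-0.054816))
       = 1.114157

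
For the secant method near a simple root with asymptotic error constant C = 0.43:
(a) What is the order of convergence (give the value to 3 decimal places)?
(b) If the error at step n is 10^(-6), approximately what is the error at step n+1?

(a) Secant method has superlinear convergence with order φ = (1+√5)/2 ≈ 1.618.
    This means |e_{n+1}| ≈ C|e_n|^1.618.

(b) With |e_n| = 10^(-6) and C = 0.43:
    |e_{n+1}| ≈ 0.43 × (10^(-6))^1.618 = 0.43 × 10^(-9.71)

(a) ≈ 1.618 (golden ratio); (b) |e_{n+1}| ≈ 8.419e-11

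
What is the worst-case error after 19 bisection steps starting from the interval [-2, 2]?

Bisection error bound: |error| ≤ (b-a)/2^n
|error| ≤ (2 - (-2))/2^19 = 4/2^19
|error| ≤ 0.0000076294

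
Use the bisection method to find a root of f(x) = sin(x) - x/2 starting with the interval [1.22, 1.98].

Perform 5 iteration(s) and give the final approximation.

f(x) = sin(x) - x/2
Initial interval: [1.22, 1.98]

Iteration 1:
  c_1 = (1.220000 + 1.980000)/2 = 1.600000
  f(c_1) = f(1.600000) = 0.199574
  f(a) × f(c) ≥ 0, new interval: [1.600000, 1.980000]
Iteration 2:
  c_2 = (1.600000 + 1.980000)/2 = 1.790000
  f(c_2) = f(1.790000) = 0.081071
  f(a) × f(c) ≥ 0, new interval: [1.790000, 1.980000]
Iteration 3:
  c_3 = (1.790000 + 1.980000)/2 = 1.885000
  f(c_3) = f(1.885000) = 0.008543
  f(a) × f(c) ≥ 0, new interval: [1.885000, 1.980000]
Iteration 4:
  c_4 = (1.885000 + 1.980000)/2 = 1.932500
  f(c_4) = f(1.932500) = -0.030955
  f(a) × f(c) < 0, new interval: [1.885000, 1.932500]
Iteration 5:
  c_5 = (1.885000 + 1.932500)/2 = 1.908750
  f(c_5) = f(1.908750) = -0.010940
  f(a) × f(c) < 0, new interval: [1.885000, 1.908750]

After 5 iteration(s), the approximation is c_5 = 1.908750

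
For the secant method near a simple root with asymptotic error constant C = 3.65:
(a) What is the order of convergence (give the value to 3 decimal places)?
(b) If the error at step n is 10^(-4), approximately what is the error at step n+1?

(a) Secant method has superlinear convergence with order φ = (1+√5)/2 ≈ 1.618.
    This means |e_{n+1}| ≈ C|e_n|^1.618.

(b) With |e_n| = 10^(-4) and C = 3.65:
    |e_{n+1}| ≈ 3.65 × (10^(-4))^1.618 = 3.65 × 10^(-6.47)

(a) ≈ 1.618 (golden ratio); (b) |e_{n+1}| ≈ 1.231e-06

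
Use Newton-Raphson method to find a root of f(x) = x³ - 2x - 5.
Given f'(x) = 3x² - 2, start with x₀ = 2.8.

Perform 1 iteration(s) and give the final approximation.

f(x) = x³ - 2x - 5
f'(x) = 3x² - 2
x₀ = 2.8

Newton-Raphson formula: x_{n+1} = x_n - f(x_n)/f'(x_n)

Iteration 1:
  f(2.800000) = 11.352000
  f'(2.800000) = 21.520000
  x_1 = 2.800000 - 11.352000/21.520000 = 2.272491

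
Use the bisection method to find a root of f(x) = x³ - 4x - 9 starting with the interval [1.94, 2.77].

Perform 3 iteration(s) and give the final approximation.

f(x) = x³ - 4x - 9
Initial interval: [1.94, 2.77]

Iteration 1:
  c_1 = (1.940000 + 2.770000)/2 = 2.355000
  f(c_1) = f(2.355000) = -5.359111
  f(a) × f(c) ≥ 0, new interval: [2.355000, 2.770000]
Iteration 2:
  c_2 = (2.355000 + 2.770000)/2 = 2.562500
  f(c_2) = f(2.562500) = -2.423584
  f(a) × f(c) ≥ 0, new interval: [2.562500, 2.770000]
Iteration 3:
  c_3 = (2.562500 + 2.770000)/2 = 2.666250
  f(c_3) = f(2.666250) = -0.710925
  f(a) × f(c) ≥ 0, new interval: [2.666250, 2.770000]

After 3 iteration(s), the approximation is c_3 = 2.666250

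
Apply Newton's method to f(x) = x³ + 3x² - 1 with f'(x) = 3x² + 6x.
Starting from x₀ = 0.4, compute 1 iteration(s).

f(x) = x³ + 3x² - 1
f'(x) = 3x² + 6x
x₀ = 0.4

Newton-Raphson formula: x_{n+1} = x_n - f(x_n)/f'(x_n)

Iteration 1:
  f(0.400000) = -0.456000
  f'(0.400000) = 2.880000
  x_1 = 0.400000 - (-0.456000)/2.880000 = 0.558333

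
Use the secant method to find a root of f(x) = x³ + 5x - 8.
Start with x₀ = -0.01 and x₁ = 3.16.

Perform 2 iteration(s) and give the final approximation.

f(x) = x³ + 5x - 8
x₀ = -0.01, x₁ = 3.16

Secant formula: x_{n+1} = x_n - f(x_n)(x_n - x_{n-1})/(f(x_n) - f(x_{n-1}))

Iteration 1:
  f(-0.010000) = -8.050001
  f(3.160000) = 39.354496
  x_2 = 3.160000 - 39.354496×(3.160000 - (-0.010000))/(39.354496 - (-8.050001))
       = 0.528314
Iteration 2:
  f(3.160000) = 39.354496
  f(0.528314) = -5.210969
  x_3 = 0.528314 - (-5.210969)×(0.528314 - 3.160000)/(-5.210969 - 39.354496)
       = 0.836033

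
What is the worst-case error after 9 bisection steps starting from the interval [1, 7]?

Bisection error bound: |error| ≤ (b-a)/2^n
|error| ≤ (7 - 1)/2^9 = 6/2^9
|error| ≤ 0.0117187500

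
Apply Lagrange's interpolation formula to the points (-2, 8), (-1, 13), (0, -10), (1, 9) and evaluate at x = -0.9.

Lagrange interpolation formula:
P(x) = Σ yᵢ × Lᵢ(x)
where Lᵢ(x) = Π_{j≠i} (x - xⱼ)/(xᵢ - xⱼ)

L_0(-0.9) = (-0.9 - (-1))/(-2 - (-1)) × (-0.9 - 0)/(-2 - 0) × (-0.9 - 1)/(-2 - 1) = -0.028500
L_1(-0.9) = (-0.9 - (-2))/(-1 - (-2)) × (-0.9 - 0)/(-1 - 0) × (-0.9 - 1)/(-1 - 1) = 0.940500
L_2(-0.9) = (-0.9 - (-2))/(0 - (-2)) × (-0.9 - (-1))/(0 - (-1)) × (-0.9 - 1)/(0 - 1) = 0.104500
L_3(-0.9) = (-0.9 - (-2))/(1 - (-2)) × (-0.9 - (-1))/(1 - (-1)) × (-0.9 - 0)/(1 - 0) = -0.016500

P(-0.9) = 8×L_0(-0.9) + 13×L_1(-0.9) + (-10)×L_2(-0.9) + 9×L_3(-0.9)
P(-0.9) = 10.805000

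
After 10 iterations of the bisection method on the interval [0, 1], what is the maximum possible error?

Bisection error bound: |error| ≤ (b-a)/2^n
|error| ≤ (1 - 0)/2^10 = 1/2^10
|error| ≤ 0.0009765625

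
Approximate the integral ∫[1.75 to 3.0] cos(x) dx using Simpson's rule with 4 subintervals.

f(x) = cos(x)
a = 1.75, b = 3.0, n = 4
h = (b - a)/n = 0.312500

Simpson's rule: (h/3)[f(x₀) + 4f(x₁) + 2f(x₂) + ... + f(xₙ)]

x_0 = 1.7500, f(x_0) = -0.178246, coefficient = 1
x_1 = 2.0625, f(x_1) = -0.472128, coefficient = 4
x_2 = 2.3750, f(x_2) = -0.720278, coefficient = 2
x_3 = 2.6875, f(x_3) = -0.898659, coefficient = 4
x_4 = 3.0000, f(x_4) = -0.989992, coefficient = 1

I ≈ (0.312500/3) × -8.091947 = -0.842911
Exact value: -0.842866
Error: 0.000045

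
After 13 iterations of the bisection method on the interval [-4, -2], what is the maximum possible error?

Bisection error bound: |error| ≤ (b-a)/2^n
|error| ≤ (-2 - (-4))/2^13 = 2/2^13
|error| ≤ 0.0002441406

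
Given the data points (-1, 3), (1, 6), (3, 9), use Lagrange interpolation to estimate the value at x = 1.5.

Lagrange interpolation formula:
P(x) = Σ yᵢ × Lᵢ(x)
where Lᵢ(x) = Π_{j≠i} (x - xⱼ)/(xᵢ - xⱼ)

L_0(1.5) = (1.5 - 1)/(-1 - 1) × (1.5 - 3)/(-1 - 3) = -0.093750
L_1(1.5) = (1.5 - (-1))/(1 - (-1)) × (1.5 - 3)/(1 - 3) = 0.937500
L_2(1.5) = (1.5 - (-1))/(3 - (-1)) × (1.5 - 1)/(3 - 1) = 0.156250

P(1.5) = 3×L_0(1.5) + 6×L_1(1.5) + 9×L_2(1.5)
P(1.5) = 6.750000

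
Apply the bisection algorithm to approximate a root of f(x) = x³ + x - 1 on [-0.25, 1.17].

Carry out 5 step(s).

f(x) = x³ + x - 1
Initial interval: [-0.25, 1.17]

Iteration 1:
  c_1 = (-0.250000 + 1.170000)/2 = 0.460000
  f(c_1) = f(0.460000) = -0.442664
  f(a) × f(c) ≥ 0, new interval: [0.460000, 1.170000]
Iteration 2:
  c_2 = (0.460000 + 1.170000)/2 = 0.815000
  f(c_2) = f(0.815000) = 0.356343
  f(a) × f(c) < 0, new interval: [0.460000, 0.815000]
Iteration 3:
  c_3 = (0.460000 + 0.815000)/2 = 0.637500
  f(c_3) = f(0.637500) = -0.103416
  f(a) × f(c) ≥ 0, new interval: [0.637500, 0.815000]
Iteration 4:
  c_4 = (0.637500 + 0.815000)/2 = 0.726250
  f(c_4) = f(0.726250) = 0.109303
  f(a) × f(c) < 0, new interval: [0.637500, 0.726250]
Iteration 5:
  c_5 = (0.637500 + 0.726250)/2 = 0.681875
  f(c_5) = f(0.681875) = -0.001085
  f(a) × f(c) ≥ 0, new interval: [0.681875, 0.726250]

After 5 iteration(s), the approximation is c_5 = 0.681875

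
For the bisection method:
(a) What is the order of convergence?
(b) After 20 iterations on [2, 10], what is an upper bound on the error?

(a) Bisection has linear (order 1) convergence; the error is halved each step.

(b) Error bound = (b-a)/2^n = (10 - 2)/2^{20}
    = 8/2^{20}

(a) 1 (linear); (b) error ≤ 7.63e-06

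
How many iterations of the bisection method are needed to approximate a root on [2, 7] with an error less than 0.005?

We need (b-a)/2^n ≤ 0.005
(7 - 2)/2^n ≤ 0.005
5/2^n ≤ 0.005
2^n ≥ 1000
n ≥ log₂(1000) = 9.97
n ≥ 10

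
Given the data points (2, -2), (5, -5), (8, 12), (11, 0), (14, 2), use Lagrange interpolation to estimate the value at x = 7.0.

Lagrange interpolation formula:
P(x) = Σ yᵢ × Lᵢ(x)
where Lᵢ(x) = Π_{j≠i} (x - xⱼ)/(xᵢ - xⱼ)

L_0(7.0) = (7.0 - 5)/(2 - 5) × (7.0 - 8)/(2 - 8) × (7.0 - 11)/(2 - 11) × (7.0 - 14)/(2 - 14) = -0.028807
L_1(7.0) = (7.0 - 2)/(5 - 2) × (7.0 - 8)/(5 - 8) × (7.0 - 11)/(5 - 11) × (7.0 - 14)/(5 - 14) = 0.288066
L_2(7.0) = (7.0 - 2)/(8 - 2) × (7.0 - 5)/(8 - 5) × (7.0 - 11)/(8 - 11) × (7.0 - 14)/(8 - 14) = 0.864198
L_3(7.0) = (7.0 - 2)/(11 - 2) × (7.0 - 5)/(11 - 5) × (7.0 - 8)/(11 - 8) × (7.0 - 14)/(11 - 14) = -0.144033
L_4(7.0) = (7.0 - 2)/(14 - 2) × (7.0 - 5)/(14 - 5) × (7.0 - 8)/(14 - 8) × (7.0 - 11)/(14 - 11) = 0.020576

P(7.0) = (-2)×L_0(7.0) + (-5)×L_1(7.0) + 12×L_2(7.0) + 0×L_3(7.0) + 2×L_4(7.0)
P(7.0) = 9.028807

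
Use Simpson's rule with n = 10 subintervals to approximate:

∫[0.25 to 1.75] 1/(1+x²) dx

f(x) = 1/(1+x²)
a = 0.25, b = 1.75, n = 10
h = (b - a)/n = 0.150000

Simpson's rule: (h/3)[f(x₀) + 4f(x₁) + 2f(x₂) + ... + f(xₙ)]

x_0 = 0.2500, f(x_0) = 0.941176, coefficient = 1
x_1 = 0.4000, f(x_1) = 0.862069, coefficient = 4
x_2 = 0.5500, f(x_2) = 0.767754, coefficient = 2
x_3 = 0.7000, f(x_3) = 0.671141, coefficient = 4
x_4 = 0.8500, f(x_4) = 0.580552, coefficient = 2
x_5 = 1.0000, f(x_5) = 0.500000, coefficient = 4
x_6 = 1.1500, f(x_6) = 0.430571, coefficient = 2
x_7 = 1.3000, f(x_7) = 0.371747, coefficient = 4
x_8 = 1.4500, f(x_8) = 0.322321, coefficient = 2
x_9 = 1.6000, f(x_9) = 0.280899, coefficient = 4
x_10 = 1.7500, f(x_10) = 0.246154, coefficient = 1

I ≈ (0.150000/3) × 16.133148 = 0.806657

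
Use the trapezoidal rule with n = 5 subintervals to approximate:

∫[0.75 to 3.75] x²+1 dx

f(x) = x²+1
a = 0.75, b = 3.75, n = 5
h = (b - a)/n = 0.600000

Trapezoidal rule: (h/2)[f(x₀) + 2f(x₁) + 2f(x₂) + ... + f(xₙ)]

x_0 = 0.7500, f(x_0) = 1.562500, coefficient = 1
x_1 = 1.3500, f(x_1) = 2.822500, coefficient = 2
x_2 = 1.9500, f(x_2) = 4.802500, coefficient = 2
x_3 = 2.5500, f(x_3) = 7.502500, coefficient = 2
x_4 = 3.1500, f(x_4) = 10.922500, coefficient = 2
x_5 = 3.7500, f(x_5) = 15.062500, coefficient = 1

I ≈ (0.600000/2) × 68.725000 = 20.617500
Exact value: 20.437500
Error: 0.180000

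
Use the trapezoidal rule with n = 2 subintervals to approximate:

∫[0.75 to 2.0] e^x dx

f(x) = e^x
a = 0.75, b = 2.0, n = 2
h = (b - a)/n = 0.625000

Trapezoidal rule: (h/2)[f(x₀) + 2f(x₁) + 2f(x₂) + ... + f(xₙ)]

x_0 = 0.7500, f(x_0) = 2.117000, coefficient = 1
x_1 = 1.3750, f(x_1) = 3.955077, coefficient = 2
x_2 = 2.0000, f(x_2) = 7.389056, coefficient = 1

I ≈ (0.625000/2) × 17.416210 = 5.442565
Exact value: 5.272056
Error: 0.170509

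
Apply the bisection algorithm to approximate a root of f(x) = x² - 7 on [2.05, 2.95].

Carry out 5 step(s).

f(x) = x² - 7
Initial interval: [2.05, 2.95]

Iteration 1:
  c_1 = (2.050000 + 2.950000)/2 = 2.500000
  f(c_1) = f(2.500000) = -0.750000
  f(a) × f(c) ≥ 0, new interval: [2.500000, 2.950000]
Iteration 2:
  c_2 = (2.500000 + 2.950000)/2 = 2.725000
  f(c_2) = f(2.725000) = 0.425625
  f(a) × f(c) < 0, new interval: [2.500000, 2.725000]
Iteration 3:
  c_3 = (2.500000 + 2.725000)/2 = 2.612500
  f(c_3) = f(2.612500) = -0.174844
  f(a) × f(c) ≥ 0, new interval: [2.612500, 2.725000]
Iteration 4:
  c_4 = (2.612500 + 2.725000)/2 = 2.668750
  f(c_4) = f(2.668750) = 0.122227
  f(a) × f(c) < 0, new interval: [2.612500, 2.668750]
Iteration 5:
  c_5 = (2.612500 + 2.668750)/2 = 2.640625
  f(c_5) = f(2.640625) = -0.027100
  f(a) × f(c) ≥ 0, new interval: [2.640625, 2.668750]

After 5 iteration(s), the approximation is c_5 = 2.640625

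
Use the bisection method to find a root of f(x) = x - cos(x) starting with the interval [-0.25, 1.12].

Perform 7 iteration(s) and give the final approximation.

f(x) = x - cos(x)
Initial interval: [-0.25, 1.12]

Iteration 1:
  c_1 = (-0.250000 + 1.120000)/2 = 0.435000
  f(c_1) = f(0.435000) = -0.471870
  f(a) × f(c) ≥ 0, new interval: [0.435000, 1.120000]
Iteration 2:
  c_2 = (0.435000 + 1.120000)/2 = 0.777500
  f(c_2) = f(0.777500) = 0.064830
  f(a) × f(c) < 0, new interval: [0.435000, 0.777500]
Iteration 3:
  c_3 = (0.435000 + 0.777500)/2 = 0.606250
  f(c_3) = f(0.606250) = -0.215541
  f(a) × f(c) ≥ 0, new interval: [0.606250, 0.777500]
Iteration 4:
  c_4 = (0.606250 + 0.777500)/2 = 0.691875
  f(c_4) = f(0.691875) = -0.078176
  f(a) × f(c) ≥ 0, new interval: [0.691875, 0.777500]
Iteration 5:
  c_5 = (0.691875 + 0.777500)/2 = 0.734688
  f(c_5) = f(0.734688) = -0.007353
  f(a) × f(c) ≥ 0, new interval: [0.734688, 0.777500]
Iteration 6:
  c_6 = (0.734688 + 0.777500)/2 = 0.756094
  f(c_6) = f(0.756094) = 0.028572
  f(a) × f(c) < 0, new interval: [0.734688, 0.756094]
Iteration 7:
  c_7 = (0.734688 + 0.756094)/2 = 0.745391
  f(c_7) = f(0.745391) = 0.010568
  f(a) × f(c) < 0, new interval: [0.734688, 0.745391]

After 7 iteration(s), the approximation is c_7 = 0.745391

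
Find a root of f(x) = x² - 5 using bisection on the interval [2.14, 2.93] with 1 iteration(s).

f(x) = x² - 5
Initial interval: [2.14, 2.93]

Iteration 1:
  c_1 = (2.140000 + 2.930000)/2 = 2.535000
  f(c_1) = f(2.535000) = 1.426225
  f(a) × f(c) < 0, new interval: [2.140000, 2.535000]

After 1 iteration(s), the approximation is c_1 = 2.535000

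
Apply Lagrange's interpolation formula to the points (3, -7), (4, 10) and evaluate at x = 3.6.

Lagrange interpolation formula:
P(x) = Σ yᵢ × Lᵢ(x)
where Lᵢ(x) = Π_{j≠i} (x - xⱼ)/(xᵢ - xⱼ)

L_0(3.6) = (3.6 - 4)/(3 - 4) = 0.400000
L_1(3.6) = (3.6 - 3)/(4 - 3) = 0.600000

P(3.6) = (-7)×L_0(3.6) + 10×L_1(3.6)
P(3.6) = 3.200000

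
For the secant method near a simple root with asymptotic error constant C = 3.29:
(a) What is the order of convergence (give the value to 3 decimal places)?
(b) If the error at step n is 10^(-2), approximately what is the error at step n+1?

(a) Secant method has superlinear convergence with order φ = (1+√5)/2 ≈ 1.618.
    This means |e_{n+1}| ≈ C|e_n|^1.618.

(b) With |e_n| = 10^(-2) and C = 3.29:
    |e_{n+1}| ≈ 3.29 × (10^(-2))^1.618 = 3.29 × 10^(-3.24)

(a) ≈ 1.618 (golden ratio); (b) |e_{n+1}| ≈ 1.910e-03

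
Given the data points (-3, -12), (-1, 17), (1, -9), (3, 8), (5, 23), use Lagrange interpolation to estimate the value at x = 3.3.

Lagrange interpolation formula:
P(x) = Σ yᵢ × Lᵢ(x)
where Lᵢ(x) = Π_{j≠i} (x - xⱼ)/(xᵢ - xⱼ)

L_0(3.3) = (3.3 - (-1))/(-3 - (-1)) × (3.3 - 1)/(-3 - 1) × (3.3 - 3)/(-3 - 3) × (3.3 - 5)/(-3 - 5) = -0.013135
L_1(3.3) = (3.3 - (-3))/(-1 - (-3)) × (3.3 - 1)/(-1 - 1) × (3.3 - 3)/(-1 - 3) × (3.3 - 5)/(-1 - 5) = 0.076978
L_2(3.3) = (3.3 - (-3))/(1 - (-3)) × (3.3 - (-1))/(1 - (-1)) × (3.3 - 3)/(1 - 3) × (3.3 - 5)/(1 - 5) = -0.215873
L_3(3.3) = (3.3 - (-3))/(3 - (-3)) × (3.3 - (-1))/(3 - (-1)) × (3.3 - 1)/(3 - 1) × (3.3 - 5)/(3 - 5) = 1.103353
L_4(3.3) = (3.3 - (-3))/(5 - (-3)) × (3.3 - (-1))/(5 - (-1)) × (3.3 - 1)/(5 - 1) × (3.3 - 3)/(5 - 3) = 0.048677

P(3.3) = (-12)×L_0(3.3) + 17×L_1(3.3) + (-9)×L_2(3.3) + 8×L_3(3.3) + 23×L_4(3.3)
P(3.3) = 13.355515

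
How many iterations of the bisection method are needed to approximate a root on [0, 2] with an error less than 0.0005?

We need (b-a)/2^n ≤ 0.0005
(2 - 0)/2^n ≤ 0.0005
2/2^n ≤ 0.0005
2^n ≥ 4000
n ≥ log₂(4000) = 11.97
n ≥ 12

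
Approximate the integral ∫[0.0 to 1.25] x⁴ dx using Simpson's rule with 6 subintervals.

f(x) = x⁴
a = 0.0, b = 1.25, n = 6
h = (b - a)/n = 0.208333

Simpson's rule: (h/3)[f(x₀) + 4f(x₁) + 2f(x₂) + ... + f(xₙ)]

x_0 = 0.0000, f(x_0) = 0.000000, coefficient = 1
x_1 = 0.2083, f(x_1) = 0.001884, coefficient = 4
x_2 = 0.4167, f(x_2) = 0.030141, coefficient = 2
x_3 = 0.6250, f(x_3) = 0.152588, coefficient = 4
x_4 = 0.8333, f(x_4) = 0.482253, coefficient = 2
x_5 = 1.0417, f(x_5) = 1.177376, coefficient = 4
x_6 = 1.2500, f(x_6) = 2.441406, coefficient = 1

I ≈ (0.208333/3) × 8.793584 = 0.610666
Exact value: 0.610352
Error: 0.000314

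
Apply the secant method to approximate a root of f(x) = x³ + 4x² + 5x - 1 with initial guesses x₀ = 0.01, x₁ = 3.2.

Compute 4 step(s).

f(x) = x³ + 4x² + 5x - 1
x₀ = 0.01, x₁ = 3.2

Secant formula: x_{n+1} = x_n - f(x_n)(x_n - x_{n-1})/(f(x_n) - f(x_{n-1}))

Iteration 1:
  f(0.010000) = -0.949599
  f(3.200000) = 88.728000
  x_2 = 3.200000 - 88.728000×(3.200000 - 0.010000)/(88.728000 - (-0.949599))
       = 0.043779
Iteration 2:
  f(3.200000) = 88.728000
  f(0.043779) = -0.773355
  x_3 = 0.043779 - (-0.773355)×(0.043779 - 3.200000)/(-0.773355 - 88.728000)
       = 0.071051
Iteration 3:
  f(0.043779) = -0.773355
  f(0.071051) = -0.624193
  x_4 = 0.071051 - (-0.624193)×(0.071051 - 0.043779)/(-0.624193 - (-0.773355))
       = 0.185176
Iteration 4:
  f(0.071051) = -0.624193
  f(0.185176) = 0.069389
  x_5 = 0.185176 - 0.069389×(0.185176 - 0.071051)/(0.069389 - (-0.624193))
       = 0.173758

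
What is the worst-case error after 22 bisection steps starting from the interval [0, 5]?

Bisection error bound: |error| ≤ (b-a)/2^n
|error| ≤ (5 - 0)/2^22 = 5/2^22
|error| ≤ 0.0000011921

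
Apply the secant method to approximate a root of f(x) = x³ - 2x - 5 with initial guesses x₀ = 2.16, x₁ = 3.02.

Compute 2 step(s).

f(x) = x³ - 2x - 5
x₀ = 2.16, x₁ = 3.02

Secant formula: x_{n+1} = x_n - f(x_n)(x_n - x_{n-1})/(f(x_n) - f(x_{n-1}))

Iteration 1:
  f(2.160000) = 0.757696
  f(3.020000) = 16.503608
  x_2 = 3.020000 - 16.503608×(3.020000 - 2.160000)/(16.503608 - 0.757696)
       = 2.118617
Iteration 2:
  f(3.020000) = 16.503608
  f(2.118617) = 0.272255
  x_3 = 2.118617 - 0.272255×(2.118617 - 3.020000)/(0.272255 - 16.503608)
       = 2.103497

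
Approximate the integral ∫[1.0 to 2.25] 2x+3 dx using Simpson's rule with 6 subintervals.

f(x) = 2x+3
a = 1.0, b = 2.25, n = 6
h = (b - a)/n = 0.208333

Simpson's rule: (h/3)[f(x₀) + 4f(x₁) + 2f(x₂) + ... + f(xₙ)]

x_0 = 1.0000, f(x_0) = 5.000000, coefficient = 1
x_1 = 1.2083, f(x_1) = 5.416667, coefficient = 4
x_2 = 1.4167, f(x_2) = 5.833333, coefficient = 2
x_3 = 1.6250, f(x_3) = 6.250000, coefficient = 4
x_4 = 1.8333, f(x_4) = 6.666667, coefficient = 2
x_5 = 2.0417, f(x_5) = 7.083333, coefficient = 4
x_6 = 2.2500, f(x_6) = 7.500000, coefficient = 1

I ≈ (0.208333/3) × 112.500000 = 7.812500
Exact value: 7.812500
Error: 0.000000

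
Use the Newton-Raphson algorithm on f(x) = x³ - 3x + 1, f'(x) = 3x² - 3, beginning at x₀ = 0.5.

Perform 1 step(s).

f(x) = x³ - 3x + 1
f'(x) = 3x² - 3
x₀ = 0.5

Newton-Raphson formula: x_{n+1} = x_n - f(x_n)/f'(x_n)

Iteration 1:
  f(0.500000) = -0.375000
  f'(0.500000) = -2.250000
  x_1 = 0.500000 - (-0.375000)/(-2.250000) = 0.333333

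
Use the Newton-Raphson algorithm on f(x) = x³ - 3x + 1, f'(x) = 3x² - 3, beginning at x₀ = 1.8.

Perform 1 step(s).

f(x) = x³ - 3x + 1
f'(x) = 3x² - 3
x₀ = 1.8

Newton-Raphson formula: x_{n+1} = x_n - f(x_n)/f'(x_n)

Iteration 1:
  f(1.800000) = 1.432000
  f'(1.800000) = 6.720000
  x_1 = 1.800000 - 1.432000/6.720000 = 1.586905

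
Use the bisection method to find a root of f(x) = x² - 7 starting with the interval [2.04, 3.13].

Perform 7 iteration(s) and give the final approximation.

f(x) = x² - 7
Initial interval: [2.04, 3.13]

Iteration 1:
  c_1 = (2.040000 + 3.130000)/2 = 2.585000
  f(c_1) = f(2.585000) = -0.317775
  f(a) × f(c) ≥ 0, new interval: [2.585000, 3.130000]
Iteration 2:
  c_2 = (2.585000 + 3.130000)/2 = 2.857500
  f(c_2) = f(2.857500) = 1.165306
  f(a) × f(c) < 0, new interval: [2.585000, 2.857500]
Iteration 3:
  c_3 = (2.585000 + 2.857500)/2 = 2.721250
  f(c_3) = f(2.721250) = 0.405202
  f(a) × f(c) < 0, new interval: [2.585000, 2.721250]
Iteration 4:
  c_4 = (2.585000 + 2.721250)/2 = 2.653125
  f(c_4) = f(2.653125) = 0.039072
  f(a) × f(c) < 0, new interval: [2.585000, 2.653125]
Iteration 5:
  c_5 = (2.585000 + 2.653125)/2 = 2.619063
  f(c_5) = f(2.619063) = -0.140512
  f(a) × f(c) ≥ 0, new interval: [2.619063, 2.653125]
Iteration 6:
  c_6 = (2.619063 + 2.653125)/2 = 2.636094
  f(c_6) = f(2.636094) = -0.051010
  f(a) × f(c) ≥ 0, new interval: [2.636094, 2.653125]
Iteration 7:
  c_7 = (2.636094 + 2.653125)/2 = 2.644609
  f(c_7) = f(2.644609) = -0.006041
  f(a) × f(c) ≥ 0, new interval: [2.644609, 2.653125]

After 7 iteration(s), the approximation is c_7 = 2.644609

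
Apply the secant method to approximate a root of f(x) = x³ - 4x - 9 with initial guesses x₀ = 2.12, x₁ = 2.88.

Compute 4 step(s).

f(x) = x³ - 4x - 9
x₀ = 2.12, x₁ = 2.88

Secant formula: x_{n+1} = x_n - f(x_n)(x_n - x_{n-1})/(f(x_n) - f(x_{n-1}))

Iteration 1:
  f(2.120000) = -7.951872
  f(2.880000) = 3.367872
  x_2 = 2.880000 - 3.367872×(2.880000 - 2.120000)/(3.367872 - (-7.951872))
       = 2.653883
Iteration 2:
  f(2.880000) = 3.367872
  f(2.653883) = -0.923976
  x_3 = 2.653883 - (-0.923976)×(2.653883 - 2.880000)/(-0.923976 - 3.367872)
       = 2.702563
Iteration 3:
  f(2.653883) = -0.923976
  f(2.702563) = -0.071143
  x_4 = 2.702563 - (-0.071143)×(2.702563 - 2.653883)/(-0.071143 - (-0.923976))
       = 2.706624
Iteration 4:
  f(2.702563) = -0.071143
  f(2.706624) = 0.001727
  x_5 = 2.706624 - 0.001727×(2.706624 - 2.702563)/(0.001727 - (-0.071143))
       = 2.706528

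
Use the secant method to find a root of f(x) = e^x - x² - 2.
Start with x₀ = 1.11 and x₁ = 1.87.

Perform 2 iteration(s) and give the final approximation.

f(x) = e^x - x² - 2
x₀ = 1.11, x₁ = 1.87

Secant formula: x_{n+1} = x_n - f(x_n)(x_n - x_{n-1})/(f(x_n) - f(x_{n-1}))

Iteration 1:
  f(1.110000) = -0.197742
  f(1.870000) = 0.991396
  x_2 = 1.870000 - 0.991396×(1.870000 - 1.110000)/(0.991396 - (-0.197742))
       = 1.236380
Iteration 2:
  f(1.870000) = 0.991396
  f(1.236380) = -0.085508
  x_3 = 1.236380 - (-0.085508)×(1.236380 - 1.870000)/(-0.085508 - 0.991396)
       = 1.286691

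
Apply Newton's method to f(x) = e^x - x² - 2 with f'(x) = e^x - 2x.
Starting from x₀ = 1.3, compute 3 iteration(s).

f(x) = e^x - x² - 2
f'(x) = e^x - 2x
x₀ = 1.3

Newton-Raphson formula: x_{n+1} = x_n - f(x_n)/f'(x_n)

Iteration 1:
  f(1.300000) = -0.020703
  f'(1.300000) = 1.069297
  x_1 = 1.300000 - (-0.020703)/1.069297 = 1.319362
Iteration 2:
  f(1.319362) = 0.000317
  f'(1.319362) = 1.102309
  x_2 = 1.319362 - 0.000317/1.102309 = 1.319074
Iteration 3:
  f(1.319074) = 0.000000
  f'(1.319074) = 1.101808
  x_3 = 1.319074 - 0.000000/1.101808 = 1.319074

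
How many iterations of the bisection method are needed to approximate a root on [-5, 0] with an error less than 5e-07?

We need (b-a)/2^n ≤ 5e-07
(0 - (-5))/2^n ≤ 5e-07
5/2^n ≤ 5e-07
2^n ≥ 10000000
n ≥ log₂(10000000) = 23.25
n ≥ 24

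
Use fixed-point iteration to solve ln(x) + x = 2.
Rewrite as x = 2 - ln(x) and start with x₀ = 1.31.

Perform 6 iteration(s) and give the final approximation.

Equation: ln(x) + x = 2
Fixed-point form: x = 2 - ln(x)
x₀ = 1.31

x_1 = g(1.310000) = 1.729973
x_2 = g(1.729973) = 1.451894
x_3 = g(1.451894) = 1.627131
x_4 = g(1.627131) = 1.513182
x_5 = g(1.513182) = 1.585785
x_6 = g(1.585785) = 1.538920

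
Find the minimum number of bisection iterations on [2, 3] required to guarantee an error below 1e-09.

We need (b-a)/2^n ≤ 1e-09
(3 - 2)/2^n ≤ 1e-09
1/2^n ≤ 1e-09
2^n ≥ 1000000000
n ≥ log₂(1000000000) = 29.90
n ≥ 30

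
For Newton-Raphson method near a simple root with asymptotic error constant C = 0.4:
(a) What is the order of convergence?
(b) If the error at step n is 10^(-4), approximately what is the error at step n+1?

(a) Newton-Raphson has quadratic (order 2) convergence near simple roots.
    This means |e_{n+1}| ≈ C|e_n|².

(b) With |e_n| = 10^(-4) and C = 0.4:
    |e_{n+1}| ≈ 0.4 × (10^(-4))² = 0.4 × 10^(-8)

(a) 2 (quadratic); (b) |e_{n+1}| ≈ 4.000e-09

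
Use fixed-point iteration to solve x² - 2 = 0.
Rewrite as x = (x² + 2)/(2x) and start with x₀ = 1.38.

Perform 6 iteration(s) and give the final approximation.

Equation: x² - 2 = 0
Fixed-point form: x = (x² + 2)/(2x)
x₀ = 1.38

x_1 = g(1.380000) = 1.414638
x_2 = g(1.414638) = 1.414214
x_3 = g(1.414214) = 1.414214
x_4 = g(1.414214) = 1.414214
x_5 = g(1.414214) = 1.414214
x_6 = g(1.414214) = 1.414214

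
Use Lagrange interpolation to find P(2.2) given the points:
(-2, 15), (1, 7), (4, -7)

Lagrange interpolation formula:
P(x) = Σ yᵢ × Lᵢ(x)
where Lᵢ(x) = Π_{j≠i} (x - xⱼ)/(xᵢ - xⱼ)

L_0(2.2) = (2.2 - 1)/(-2 - 1) × (2.2 - 4)/(-2 - 4) = -0.120000
L_1(2.2) = (2.2 - (-2))/(1 - (-2)) × (2.2 - 4)/(1 - 4) = 0.840000
L_2(2.2) = (2.2 - (-2))/(4 - (-2)) × (2.2 - 1)/(4 - 1) = 0.280000

P(2.2) = 15×L_0(2.2) + 7×L_1(2.2) + (-7)×L_2(2.2)
P(2.2) = 2.120000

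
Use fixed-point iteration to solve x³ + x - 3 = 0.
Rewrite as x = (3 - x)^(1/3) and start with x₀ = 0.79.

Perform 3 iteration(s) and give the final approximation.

Equation: x³ + x - 3 = 0
Fixed-point form: x = (3 - x)^(1/3)
x₀ = 0.79

x_1 = g(0.790000) = 1.302559
x_2 = g(1.302559) = 1.192884
x_3 = g(1.192884) = 1.218041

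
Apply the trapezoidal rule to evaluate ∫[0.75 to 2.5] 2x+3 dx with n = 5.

f(x) = 2x+3
a = 0.75, b = 2.5, n = 5
h = (b - a)/n = 0.350000

Trapezoidal rule: (h/2)[f(x₀) + 2f(x₁) + 2f(x₂) + ... + f(xₙ)]

x_0 = 0.7500, f(x_0) = 4.500000, coefficient = 1
x_1 = 1.1000, f(x_1) = 5.200000, coefficient = 2
x_2 = 1.4500, f(x_2) = 5.900000, coefficient = 2
x_3 = 1.8000, f(x_3) = 6.600000, coefficient = 2
x_4 = 2.1500, f(x_4) = 7.300000, coefficient = 2
x_5 = 2.5000, f(x_5) = 8.000000, coefficient = 1

I ≈ (0.350000/2) × 62.500000 = 10.937500
Exact value: 10.937500
Error: 0.000000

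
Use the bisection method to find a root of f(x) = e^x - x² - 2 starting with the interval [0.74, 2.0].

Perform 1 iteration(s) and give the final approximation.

f(x) = e^x - x² - 2
Initial interval: [0.74, 2.0]

Iteration 1:
  c_1 = (0.740000 + 2.000000)/2 = 1.370000
  f(c_1) = f(1.370000) = 0.058451
  f(a) × f(c) < 0, new interval: [0.740000, 1.370000]

After 1 iteration(s), the approximation is c_1 = 1.370000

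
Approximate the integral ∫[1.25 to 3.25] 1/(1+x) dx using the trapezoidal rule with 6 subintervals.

f(x) = 1/(1+x)
a = 1.25, b = 3.25, n = 6
h = (b - a)/n = 0.333333

Trapezoidal rule: (h/2)[f(x₀) + 2f(x₁) + 2f(x₂) + ... + f(xₙ)]

x_0 = 1.2500, f(x_0) = 0.444444, coefficient = 1
x_1 = 1.5833, f(x_1) = 0.387097, coefficient = 2
x_2 = 1.9167, f(x_2) = 0.342857, coefficient = 2
x_3 = 2.2500, f(x_3) = 0.307692, coefficient = 2
x_4 = 2.5833, f(x_4) = 0.279070, coefficient = 2
x_5 = 2.9167, f(x_5) = 0.255319, coefficient = 2
x_6 = 3.2500, f(x_6) = 0.235294, coefficient = 1

I ≈ (0.333333/2) × 3.823809 = 0.637301
Exact value: 0.635989
Error: 0.001313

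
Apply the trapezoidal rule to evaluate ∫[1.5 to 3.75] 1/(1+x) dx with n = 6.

f(x) = 1/(1+x)
a = 1.5, b = 3.75, n = 6
h = (b - a)/n = 0.375000

Trapezoidal rule: (h/2)[f(x₀) + 2f(x₁) + 2f(x₂) + ... + f(xₙ)]

x_0 = 1.5000, f(x_0) = 0.400000, coefficient = 1
x_1 = 1.8750, f(x_1) = 0.347826, coefficient = 2
x_2 = 2.2500, f(x_2) = 0.307692, coefficient = 2
x_3 = 2.6250, f(x_3) = 0.275862, coefficient = 2
x_4 = 3.0000, f(x_4) = 0.250000, coefficient = 2
x_5 = 3.3750, f(x_5) = 0.228571, coefficient = 2
x_6 = 3.7500, f(x_6) = 0.210526, coefficient = 1

I ≈ (0.375000/2) × 3.430430 = 0.643206
Exact value: 0.641854
Error: 0.001352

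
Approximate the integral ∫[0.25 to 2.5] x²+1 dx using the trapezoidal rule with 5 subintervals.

f(x) = x²+1
a = 0.25, b = 2.5, n = 5
h = (b - a)/n = 0.450000

Trapezoidal rule: (h/2)[f(x₀) + 2f(x₁) + 2f(x₂) + ... + f(xₙ)]

x_0 = 0.2500, f(x_0) = 1.062500, coefficient = 1
x_1 = 0.7000, f(x_1) = 1.490000, coefficient = 2
x_2 = 1.1500, f(x_2) = 2.322500, coefficient = 2
x_3 = 1.6000, f(x_3) = 3.560000, coefficient = 2
x_4 = 2.0500, f(x_4) = 5.202500, coefficient = 2
x_5 = 2.5000, f(x_5) = 7.250000, coefficient = 1

I ≈ (0.450000/2) × 33.462500 = 7.529063
Exact value: 7.453125
Error: 0.075938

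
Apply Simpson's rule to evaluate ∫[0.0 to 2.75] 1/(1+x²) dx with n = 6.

f(x) = 1/(1+x²)
a = 0.0, b = 2.75, n = 6
h = (b - a)/n = 0.458333

Simpson's rule: (h/3)[f(x₀) + 4f(x₁) + 2f(x₂) + ... + f(xₙ)]

x_0 = 0.0000, f(x_0) = 1.000000, coefficient = 1
x_1 = 0.4583, f(x_1) = 0.826399, coefficient = 4
x_2 = 0.9167, f(x_2) = 0.543396, coefficient = 2
x_3 = 1.3750, f(x_3) = 0.345946, coefficient = 4
x_4 = 1.8333, f(x_4) = 0.229299, coefficient = 2
x_5 = 2.2917, f(x_5) = 0.159956, coefficient = 4
x_6 = 2.7500, f(x_6) = 0.116788, coefficient = 1

I ≈ (0.458333/3) × 7.991381 = 1.220905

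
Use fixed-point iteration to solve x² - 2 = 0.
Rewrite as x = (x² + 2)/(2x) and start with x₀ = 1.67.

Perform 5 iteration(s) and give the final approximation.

Equation: x² - 2 = 0
Fixed-point form: x = (x² + 2)/(2x)
x₀ = 1.67

x_1 = g(1.670000) = 1.433802
x_2 = g(1.433802) = 1.414347
x_3 = g(1.414347) = 1.414214
x_4 = g(1.414214) = 1.414214
x_5 = g(1.414214) = 1.414214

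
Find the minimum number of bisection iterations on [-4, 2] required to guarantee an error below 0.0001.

We need (b-a)/2^n ≤ 0.0001
(2 - (-4))/2^n ≤ 0.0001
6/2^n ≤ 0.0001
2^n ≥ 60000
n ≥ log₂(60000) = 15.87
n ≥ 16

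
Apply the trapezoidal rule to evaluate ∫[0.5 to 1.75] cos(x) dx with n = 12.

f(x) = cos(x)
a = 0.5, b = 1.75, n = 12
h = (b - a)/n = 0.104167

Trapezoidal rule: (h/2)[f(x₀) + 2f(x₁) + 2f(x₂) + ... + f(xₙ)]

x_0 = 0.5000, f(x_0) = 0.877583, coefficient = 1
x_1 = 0.6042, f(x_1) = 0.822976, coefficient = 2
x_2 = 0.7083, f(x_2) = 0.759447, coefficient = 2
x_3 = 0.8125, f(x_3) = 0.687686, coefficient = 2
x_4 = 0.9167, f(x_4) = 0.608469, coefficient = 2
x_5 = 1.0208, f(x_5) = 0.522656, coefficient = 2
x_6 = 1.1250, f(x_6) = 0.431177, coefficient = 2
x_7 = 1.2292, f(x_7) = 0.335023, coefficient = 2
x_8 = 1.3333, f(x_8) = 0.235238, coefficient = 2
x_9 = 1.4375, f(x_9) = 0.132902, coefficient = 2
x_10 = 1.5417, f(x_10) = 0.029126, coefficient = 2
x_11 = 1.6458, f(x_11) = -0.074967, coefficient = 2
x_12 = 1.7500, f(x_12) = -0.178246, coefficient = 1

I ≈ (0.104167/2) × 9.678799 = 0.504104
Exact value: 0.504560
Error: 0.000456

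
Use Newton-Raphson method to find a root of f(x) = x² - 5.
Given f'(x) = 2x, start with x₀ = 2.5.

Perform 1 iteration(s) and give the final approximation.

f(x) = x² - 5
f'(x) = 2x
x₀ = 2.5

Newton-Raphson formula: x_{n+1} = x_n - f(x_n)/f'(x_n)

Iteration 1:
  f(2.500000) = 1.250000
  f'(2.500000) = 5.000000
  x_1 = 2.500000 - 1.250000/5.000000 = 2.250000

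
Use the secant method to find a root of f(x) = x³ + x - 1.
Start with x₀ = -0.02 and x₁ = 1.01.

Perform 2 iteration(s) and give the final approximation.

f(x) = x³ + x - 1
x₀ = -0.02, x₁ = 1.01

Secant formula: x_{n+1} = x_n - f(x_n)(x_n - x_{n-1})/(f(x_n) - f(x_{n-1}))

Iteration 1:
  f(-0.020000) = -1.020008
  f(1.010000) = 1.040301
  x_2 = 1.010000 - 1.040301×(1.010000 - (-0.020000))/(1.040301 - (-1.020008))
       = 0.489928
Iteration 2:
  f(1.010000) = 1.040301
  f(0.489928) = -0.392476
  x_3 = 0.489928 - (-0.392476)×(0.489928 - 1.010000)/(-0.392476 - 1.040301)
       = 0.632389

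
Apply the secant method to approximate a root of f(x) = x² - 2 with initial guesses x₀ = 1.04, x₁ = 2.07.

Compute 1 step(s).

f(x) = x² - 2
x₀ = 1.04, x₁ = 2.07

Secant formula: x_{n+1} = x_n - f(x_n)(x_n - x_{n-1})/(f(x_n) - f(x_{n-1}))

Iteration 1:
  f(1.040000) = -0.918400
  f(2.070000) = 2.284900
  x_2 = 2.070000 - 2.284900×(2.070000 - 1.040000)/(2.284900 - (-0.918400))
       = 1.335305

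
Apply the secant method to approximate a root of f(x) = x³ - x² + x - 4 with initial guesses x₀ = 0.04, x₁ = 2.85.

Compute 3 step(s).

f(x) = x³ - x² + x - 4
x₀ = 0.04, x₁ = 2.85

Secant formula: x_{n+1} = x_n - f(x_n)(x_n - x_{n-1})/(f(x_n) - f(x_{n-1}))

Iteration 1:
  f(0.040000) = -3.961536
  f(2.850000) = 13.876625
  x_2 = 2.850000 - 13.876625×(2.850000 - 0.040000)/(13.876625 - (-3.961536))
       = 0.664051
Iteration 2:
  f(2.850000) = 13.876625
  f(0.664051) = -3.484091
  x_3 = 0.664051 - (-3.484091)×(0.664051 - 2.850000)/(-3.484091 - 13.876625)
       = 1.102745
Iteration 3:
  f(0.664051) = -3.484091
  f(1.102745) = -2.772313
  x_4 = 1.102745 - (-2.772313)×(1.102745 - 0.664051)/(-2.772313 - (-3.484091))
       = 2.811420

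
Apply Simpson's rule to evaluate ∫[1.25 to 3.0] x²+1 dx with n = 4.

f(x) = x²+1
a = 1.25, b = 3.0, n = 4
h = (b - a)/n = 0.437500

Simpson's rule: (h/3)[f(x₀) + 4f(x₁) + 2f(x₂) + ... + f(xₙ)]

x_0 = 1.2500, f(x_0) = 2.562500, coefficient = 1
x_1 = 1.6875, f(x_1) = 3.847656, coefficient = 4
x_2 = 2.1250, f(x_2) = 5.515625, coefficient = 2
x_3 = 2.5625, f(x_3) = 7.566406, coefficient = 4
x_4 = 3.0000, f(x_4) = 10.000000, coefficient = 1

I ≈ (0.437500/3) × 69.250000 = 10.098958
Exact value: 10.098958
Error: 0.000000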